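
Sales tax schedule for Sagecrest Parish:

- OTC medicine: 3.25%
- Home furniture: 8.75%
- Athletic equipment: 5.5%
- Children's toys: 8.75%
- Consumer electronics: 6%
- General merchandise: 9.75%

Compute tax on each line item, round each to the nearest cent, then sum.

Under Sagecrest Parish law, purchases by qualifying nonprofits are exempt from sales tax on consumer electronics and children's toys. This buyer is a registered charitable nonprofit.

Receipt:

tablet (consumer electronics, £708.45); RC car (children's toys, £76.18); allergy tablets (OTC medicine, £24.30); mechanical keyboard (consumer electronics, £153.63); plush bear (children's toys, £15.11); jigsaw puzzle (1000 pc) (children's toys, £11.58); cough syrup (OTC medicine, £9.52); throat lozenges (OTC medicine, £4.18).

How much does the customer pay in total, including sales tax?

Tablet £708.45: consumer electronics, buyer-exempt → 0% → £0.00
RC car £76.18: children's toys, buyer-exempt → 0% → £0.00
Allergy tablets £24.30: OTC medicine → 3.25% → £0.79
Mechanical keyboard £153.63: consumer electronics, buyer-exempt → 0% → £0.00
Plush bear £15.11: children's toys, buyer-exempt → 0% → £0.00
Jigsaw puzzle (1000 pc) £11.58: children's toys, buyer-exempt → 0% → £0.00
Cough syrup £9.52: OTC medicine → 3.25% → £0.31
Throat lozenges £4.18: OTC medicine → 3.25% → £0.14
Subtotal = £1002.95; tax = £1.24; total due = £1004.19

£1004.19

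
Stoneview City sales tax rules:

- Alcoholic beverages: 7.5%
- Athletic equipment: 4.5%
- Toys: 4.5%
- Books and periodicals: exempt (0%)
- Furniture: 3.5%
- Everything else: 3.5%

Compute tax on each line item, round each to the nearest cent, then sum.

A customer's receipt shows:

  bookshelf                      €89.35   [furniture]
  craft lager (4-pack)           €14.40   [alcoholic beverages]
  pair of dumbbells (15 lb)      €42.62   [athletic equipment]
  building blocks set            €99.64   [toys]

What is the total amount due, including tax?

€256.62

Bookshelf €89.35: furniture → 3.5% → €3.13
Craft lager (4-pack) €14.40: alcoholic beverages → 7.5% → €1.08
Pair of dumbbells (15 lb) €42.62: athletic equipment → 4.5% → €1.92
Building blocks set €99.64: toys → 4.5% → €4.48
Subtotal = €246.01; tax = €10.61; total due = €256.62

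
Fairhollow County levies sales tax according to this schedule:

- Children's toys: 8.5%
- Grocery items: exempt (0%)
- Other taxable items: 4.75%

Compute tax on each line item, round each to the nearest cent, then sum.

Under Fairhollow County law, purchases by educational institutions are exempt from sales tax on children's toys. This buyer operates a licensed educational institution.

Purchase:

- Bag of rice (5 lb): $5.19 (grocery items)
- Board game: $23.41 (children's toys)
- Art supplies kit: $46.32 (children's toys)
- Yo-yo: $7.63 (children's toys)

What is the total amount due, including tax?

Bag of rice (5 lb) $5.19: grocery items → 0% → $0.00
Board game $23.41: children's toys, buyer-exempt → 0% → $0.00
Art supplies kit $46.32: children's toys, buyer-exempt → 0% → $0.00
Yo-yo $7.63: children's toys, buyer-exempt → 0% → $0.00
Subtotal = $82.55; tax = $0.00; total due = $82.55

$82.55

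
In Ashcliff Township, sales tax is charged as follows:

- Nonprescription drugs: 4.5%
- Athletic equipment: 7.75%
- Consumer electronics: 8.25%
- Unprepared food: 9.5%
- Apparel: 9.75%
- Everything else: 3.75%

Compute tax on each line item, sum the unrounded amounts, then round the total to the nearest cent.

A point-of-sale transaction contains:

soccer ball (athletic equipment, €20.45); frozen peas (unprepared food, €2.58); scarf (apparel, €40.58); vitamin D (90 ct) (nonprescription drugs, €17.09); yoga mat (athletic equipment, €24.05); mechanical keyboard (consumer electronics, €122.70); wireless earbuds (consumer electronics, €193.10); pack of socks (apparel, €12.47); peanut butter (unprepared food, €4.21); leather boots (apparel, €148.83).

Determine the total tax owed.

€50.60

Soccer ball €20.45: athletic equipment → 7.75% → €1.584875
Frozen peas €2.58: unprepared food → 9.5% → €0.2451
Scarf €40.58: apparel → 9.75% → €3.95655
Vitamin D (90 ct) €17.09: nonprescription drugs → 4.5% → €0.76905
Yoga mat €24.05: athletic equipment → 7.75% → €1.863875
Mechanical keyboard €122.70: consumer electronics → 8.25% → €10.12275
Wireless earbuds €193.10: consumer electronics → 8.25% → €15.93075
Pack of socks €12.47: apparel → 9.75% → €1.215825
Peanut butter €4.21: unprepared food → 9.5% → €0.39995
Leather boots €148.83: apparel → 9.75% → €14.510925
Unrounded tax sum = €50.59965 → €50.60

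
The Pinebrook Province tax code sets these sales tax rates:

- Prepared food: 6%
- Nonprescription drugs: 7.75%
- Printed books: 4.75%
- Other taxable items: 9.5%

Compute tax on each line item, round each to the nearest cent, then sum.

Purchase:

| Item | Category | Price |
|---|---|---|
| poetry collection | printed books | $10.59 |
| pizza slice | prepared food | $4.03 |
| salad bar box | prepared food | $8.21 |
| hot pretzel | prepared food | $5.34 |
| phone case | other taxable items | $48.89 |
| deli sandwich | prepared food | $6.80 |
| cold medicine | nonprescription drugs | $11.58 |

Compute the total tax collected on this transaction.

Poetry collection $10.59: printed books → 4.75% → $0.50
Pizza slice $4.03: prepared food → 6% → $0.24
Salad bar box $8.21: prepared food → 6% → $0.49
Hot pretzel $5.34: prepared food → 6% → $0.32
Phone case $48.89: other taxable items → 9.5% → $4.64
Deli sandwich $6.80: prepared food → 6% → $0.41
Cold medicine $11.58: nonprescription drugs → 7.75% → $0.90
Total tax = $0.50 + $0.24 + $0.49 + $0.32 + $4.64 + $0.41 + $0.90 = $7.50

$7.50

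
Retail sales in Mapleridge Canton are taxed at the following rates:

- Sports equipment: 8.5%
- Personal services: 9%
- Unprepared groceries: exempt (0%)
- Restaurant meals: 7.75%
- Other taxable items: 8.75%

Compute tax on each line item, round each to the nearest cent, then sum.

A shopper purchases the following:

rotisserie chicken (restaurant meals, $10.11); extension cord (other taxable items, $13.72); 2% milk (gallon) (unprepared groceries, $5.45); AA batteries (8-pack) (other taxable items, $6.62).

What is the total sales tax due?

Rotisserie chicken $10.11: restaurant meals → 7.75% → $0.78
Extension cord $13.72: other taxable items → 8.75% → $1.20
2% milk (gallon) $5.45: unprepared groceries → 0% → $0.00
AA batteries (8-pack) $6.62: other taxable items → 8.75% → $0.58
Total tax = $0.78 + $1.20 + $0.58 = $2.56

$2.56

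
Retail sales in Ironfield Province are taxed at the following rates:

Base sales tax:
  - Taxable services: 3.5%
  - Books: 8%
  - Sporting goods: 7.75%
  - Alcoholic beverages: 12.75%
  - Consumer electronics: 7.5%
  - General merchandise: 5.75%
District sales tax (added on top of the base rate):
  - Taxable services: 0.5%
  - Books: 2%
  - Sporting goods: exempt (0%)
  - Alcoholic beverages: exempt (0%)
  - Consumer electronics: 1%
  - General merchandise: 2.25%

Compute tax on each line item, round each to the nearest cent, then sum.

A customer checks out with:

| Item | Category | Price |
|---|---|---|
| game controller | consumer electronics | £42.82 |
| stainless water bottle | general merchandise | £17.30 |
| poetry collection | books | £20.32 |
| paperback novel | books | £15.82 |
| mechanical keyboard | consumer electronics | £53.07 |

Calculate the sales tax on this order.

Game controller £42.82: consumer electronics → 7.5% + 1% district = 8.5% → £3.64
Stainless water bottle £17.30: general merchandise → 5.75% + 2.25% district = 8% → £1.38
Poetry collection £20.32: books → 8% + 2% district = 10% → £2.03
Paperback novel £15.82: books → 8% + 2% district = 10% → £1.58
Mechanical keyboard £53.07: consumer electronics → 7.5% + 1% district = 8.5% → £4.51
Total tax = £3.64 + £1.38 + £2.03 + £1.58 + £4.51 = £13.14

£13.14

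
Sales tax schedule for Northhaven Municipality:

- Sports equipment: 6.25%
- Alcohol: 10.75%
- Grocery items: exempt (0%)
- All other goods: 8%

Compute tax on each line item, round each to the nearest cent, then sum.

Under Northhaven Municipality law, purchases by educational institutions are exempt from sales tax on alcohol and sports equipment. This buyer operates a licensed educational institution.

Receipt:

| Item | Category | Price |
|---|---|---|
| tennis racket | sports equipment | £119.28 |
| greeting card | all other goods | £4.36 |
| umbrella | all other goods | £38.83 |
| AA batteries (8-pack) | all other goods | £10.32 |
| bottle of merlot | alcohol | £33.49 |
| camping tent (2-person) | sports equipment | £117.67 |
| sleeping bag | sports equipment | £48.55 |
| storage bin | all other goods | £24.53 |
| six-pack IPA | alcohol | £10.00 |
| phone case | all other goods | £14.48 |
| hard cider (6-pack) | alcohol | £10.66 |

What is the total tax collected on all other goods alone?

£7.41

Greeting card £4.36: all other goods → 8% → £0.35
Umbrella £38.83: all other goods → 8% → £3.11
AA batteries (8-pack) £10.32: all other goods → 8% → £0.83
Storage bin £24.53: all other goods → 8% → £1.96
Phone case £14.48: all other goods → 8% → £1.16
Tax on all other goods = £0.35 + £3.11 + £0.83 + £1.96 + £1.16 = £7.41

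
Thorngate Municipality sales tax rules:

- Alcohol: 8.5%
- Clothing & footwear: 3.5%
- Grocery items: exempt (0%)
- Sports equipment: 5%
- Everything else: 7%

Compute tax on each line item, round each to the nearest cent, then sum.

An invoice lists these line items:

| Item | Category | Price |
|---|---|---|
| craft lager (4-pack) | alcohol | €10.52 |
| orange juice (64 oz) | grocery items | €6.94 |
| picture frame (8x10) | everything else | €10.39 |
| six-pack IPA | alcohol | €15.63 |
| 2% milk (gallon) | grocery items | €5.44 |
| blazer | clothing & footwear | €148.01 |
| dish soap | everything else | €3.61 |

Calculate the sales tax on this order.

Craft lager (4-pack) €10.52: alcohol → 8.5% → €0.89
Orange juice (64 oz) €6.94: grocery items → 0% → €0.00
Picture frame (8x10) €10.39: everything else → 7% → €0.73
Six-pack IPA €15.63: alcohol → 8.5% → €1.33
2% milk (gallon) €5.44: grocery items → 0% → €0.00
Blazer €148.01: clothing & footwear → 3.5% → €5.18
Dish soap €3.61: everything else → 7% → €0.25
Total tax = €0.89 + €0.73 + €1.33 + €5.18 + €0.25 = €8.38

€8.38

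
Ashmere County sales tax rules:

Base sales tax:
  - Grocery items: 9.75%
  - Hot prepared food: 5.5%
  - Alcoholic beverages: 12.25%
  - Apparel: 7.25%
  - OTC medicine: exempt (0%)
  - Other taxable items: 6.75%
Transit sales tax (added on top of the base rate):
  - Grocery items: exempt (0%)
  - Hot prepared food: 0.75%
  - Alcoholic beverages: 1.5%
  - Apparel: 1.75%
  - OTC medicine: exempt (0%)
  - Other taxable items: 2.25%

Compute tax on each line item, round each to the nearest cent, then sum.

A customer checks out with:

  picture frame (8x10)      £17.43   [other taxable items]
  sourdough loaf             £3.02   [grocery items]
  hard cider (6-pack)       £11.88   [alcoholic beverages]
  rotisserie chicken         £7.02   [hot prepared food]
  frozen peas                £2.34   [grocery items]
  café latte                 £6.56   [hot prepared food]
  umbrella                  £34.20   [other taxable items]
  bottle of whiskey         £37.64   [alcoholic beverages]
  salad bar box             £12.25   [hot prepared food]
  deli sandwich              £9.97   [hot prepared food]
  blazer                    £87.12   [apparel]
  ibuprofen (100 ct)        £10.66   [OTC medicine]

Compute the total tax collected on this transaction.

Picture frame (8x10) £17.43: other taxable items → 6.75% + 2.25% transit = 9% → £1.57
Sourdough loaf £3.02: grocery items → 9.75% + 0% transit = 9.75% → £0.29
Hard cider (6-pack) £11.88: alcoholic beverages → 12.25% + 1.5% transit = 13.75% → £1.63
Rotisserie chicken £7.02: hot prepared food → 5.5% + 0.75% transit = 6.25% → £0.44
Frozen peas £2.34: grocery items → 9.75% + 0% transit = 9.75% → £0.23
Café latte £6.56: hot prepared food → 5.5% + 0.75% transit = 6.25% → £0.41
Umbrella £34.20: other taxable items → 6.75% + 2.25% transit = 9% → £3.08
Bottle of whiskey £37.64: alcoholic beverages → 12.25% + 1.5% transit = 13.75% → £5.18
Salad bar box £12.25: hot prepared food → 5.5% + 0.75% transit = 6.25% → £0.77
Deli sandwich £9.97: hot prepared food → 5.5% + 0.75% transit = 6.25% → £0.62
Blazer £87.12: apparel → 7.25% + 1.75% transit = 9% → £7.84
Ibuprofen (100 ct) £10.66: OTC medicine → 0% + 0% transit = 0% → £0.00
Total tax = £1.57 + £0.29 + £1.63 + £0.44 + £0.23 + £0.41 + £3.08 + £5.18 + £0.77 + £0.62 + £7.84 = £22.06

£22.06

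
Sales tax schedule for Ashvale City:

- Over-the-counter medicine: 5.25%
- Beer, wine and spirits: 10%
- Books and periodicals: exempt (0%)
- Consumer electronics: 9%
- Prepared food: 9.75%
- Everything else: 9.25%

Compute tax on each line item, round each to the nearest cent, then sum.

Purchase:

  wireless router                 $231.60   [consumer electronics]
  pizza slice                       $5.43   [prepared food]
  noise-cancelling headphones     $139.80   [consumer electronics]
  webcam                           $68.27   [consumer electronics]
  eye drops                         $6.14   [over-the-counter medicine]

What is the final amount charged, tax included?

$491.65

Wireless router $231.60: consumer electronics → 9% → $20.84
Pizza slice $5.43: prepared food → 9.75% → $0.53
Noise-cancelling headphones $139.80: consumer electronics → 9% → $12.58
Webcam $68.27: consumer electronics → 9% → $6.14
Eye drops $6.14: over-the-counter medicine → 5.25% → $0.32
Subtotal = $451.24; tax = $40.41; total due = $491.65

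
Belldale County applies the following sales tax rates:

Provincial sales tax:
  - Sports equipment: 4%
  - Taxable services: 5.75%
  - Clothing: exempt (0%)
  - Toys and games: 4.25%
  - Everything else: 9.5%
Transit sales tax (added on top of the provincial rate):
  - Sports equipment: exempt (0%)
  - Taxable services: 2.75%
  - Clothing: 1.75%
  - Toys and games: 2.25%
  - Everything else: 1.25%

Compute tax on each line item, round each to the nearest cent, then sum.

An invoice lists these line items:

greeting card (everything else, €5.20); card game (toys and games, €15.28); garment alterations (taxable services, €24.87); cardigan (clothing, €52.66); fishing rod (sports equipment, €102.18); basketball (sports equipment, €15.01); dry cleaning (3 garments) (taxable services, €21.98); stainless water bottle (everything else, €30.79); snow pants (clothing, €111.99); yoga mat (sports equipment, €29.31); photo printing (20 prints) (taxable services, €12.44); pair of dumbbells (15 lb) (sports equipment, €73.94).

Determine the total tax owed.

Greeting card €5.20: everything else → 9.5% + 1.25% transit = 10.75% → €0.56
Card game €15.28: toys and games → 4.25% + 2.25% transit = 6.5% → €0.99
Garment alterations €24.87: taxable services → 5.75% + 2.75% transit = 8.5% → €2.11
Cardigan €52.66: clothing → 0% + 1.75% transit = 1.75% → €0.92
Fishing rod €102.18: sports equipment → 4% + 0% transit = 4% → €4.09
Basketball €15.01: sports equipment → 4% + 0% transit = 4% → €0.60
Dry cleaning (3 garments) €21.98: taxable services → 5.75% + 2.75% transit = 8.5% → €1.87
Stainless water bottle €30.79: everything else → 9.5% + 1.25% transit = 10.75% → €3.31
Snow pants €111.99: clothing → 0% + 1.75% transit = 1.75% → €1.96
Yoga mat €29.31: sports equipment → 4% + 0% transit = 4% → €1.17
Photo printing (20 prints) €12.44: taxable services → 5.75% + 2.75% transit = 8.5% → €1.06
Pair of dumbbells (15 lb) €73.94: sports equipment → 4% + 0% transit = 4% → €2.96
Total tax = €0.56 + €0.99 + €2.11 + €0.92 + €4.09 + €0.60 + €1.87 + €3.31 + €1.96 + €1.17 + €1.06 + €2.96 = €21.60

€21.60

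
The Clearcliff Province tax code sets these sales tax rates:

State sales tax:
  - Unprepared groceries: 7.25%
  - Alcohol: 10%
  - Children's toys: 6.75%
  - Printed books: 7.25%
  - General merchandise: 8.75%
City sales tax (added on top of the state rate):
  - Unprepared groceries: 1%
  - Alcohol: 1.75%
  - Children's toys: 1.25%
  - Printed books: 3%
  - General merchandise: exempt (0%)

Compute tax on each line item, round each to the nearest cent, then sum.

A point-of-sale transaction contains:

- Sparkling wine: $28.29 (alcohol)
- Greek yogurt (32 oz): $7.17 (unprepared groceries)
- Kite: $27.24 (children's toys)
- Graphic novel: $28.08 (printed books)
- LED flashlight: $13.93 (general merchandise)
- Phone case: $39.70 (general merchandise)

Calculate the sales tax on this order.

$13.66

Sparkling wine $28.29: alcohol → 10% + 1.75% city = 11.75% → $3.32
Greek yogurt (32 oz) $7.17: unprepared groceries → 7.25% + 1% city = 8.25% → $0.59
Kite $27.24: children's toys → 6.75% + 1.25% city = 8% → $2.18
Graphic novel $28.08: printed books → 7.25% + 3% city = 10.25% → $2.88
LED flashlight $13.93: general merchandise → 8.75% + 0% city = 8.75% → $1.22
Phone case $39.70: general merchandise → 8.75% + 0% city = 8.75% → $3.47
Total tax = $3.32 + $0.59 + $2.18 + $2.88 + $1.22 + $3.47 = $13.66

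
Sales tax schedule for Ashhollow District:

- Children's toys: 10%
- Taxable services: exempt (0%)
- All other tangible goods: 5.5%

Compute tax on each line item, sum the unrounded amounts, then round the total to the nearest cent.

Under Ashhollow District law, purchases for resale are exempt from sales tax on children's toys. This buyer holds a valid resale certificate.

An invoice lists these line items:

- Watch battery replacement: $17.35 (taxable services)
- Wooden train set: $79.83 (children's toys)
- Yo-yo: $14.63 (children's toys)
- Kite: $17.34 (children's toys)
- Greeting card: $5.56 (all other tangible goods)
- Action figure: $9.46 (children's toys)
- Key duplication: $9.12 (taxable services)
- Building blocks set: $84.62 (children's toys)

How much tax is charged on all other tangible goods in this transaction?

Greeting card $5.56: all other tangible goods → 5.5% → $0.3058
Tax on all other tangible goods: unrounded sum = $0.3058 → $0.31

$0.31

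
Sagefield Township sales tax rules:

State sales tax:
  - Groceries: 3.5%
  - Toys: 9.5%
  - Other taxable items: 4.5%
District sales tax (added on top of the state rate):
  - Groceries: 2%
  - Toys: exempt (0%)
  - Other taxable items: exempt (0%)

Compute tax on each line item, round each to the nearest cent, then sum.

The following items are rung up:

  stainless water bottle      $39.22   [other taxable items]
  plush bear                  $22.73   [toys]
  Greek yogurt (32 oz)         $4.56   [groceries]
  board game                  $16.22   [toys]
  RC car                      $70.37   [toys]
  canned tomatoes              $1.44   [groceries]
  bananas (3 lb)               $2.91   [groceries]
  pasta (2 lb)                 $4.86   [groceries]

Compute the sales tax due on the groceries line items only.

Greek yogurt (32 oz) $4.56: groceries → 3.5% + 2% district = 5.5% → $0.25
Canned tomatoes $1.44: groceries → 3.5% + 2% district = 5.5% → $0.08
Bananas (3 lb) $2.91: groceries → 3.5% + 2% district = 5.5% → $0.16
Pasta (2 lb) $4.86: groceries → 3.5% + 2% district = 5.5% → $0.27
Tax on groceries = $0.25 + $0.08 + $0.16 + $0.27 = $0.76

$0.76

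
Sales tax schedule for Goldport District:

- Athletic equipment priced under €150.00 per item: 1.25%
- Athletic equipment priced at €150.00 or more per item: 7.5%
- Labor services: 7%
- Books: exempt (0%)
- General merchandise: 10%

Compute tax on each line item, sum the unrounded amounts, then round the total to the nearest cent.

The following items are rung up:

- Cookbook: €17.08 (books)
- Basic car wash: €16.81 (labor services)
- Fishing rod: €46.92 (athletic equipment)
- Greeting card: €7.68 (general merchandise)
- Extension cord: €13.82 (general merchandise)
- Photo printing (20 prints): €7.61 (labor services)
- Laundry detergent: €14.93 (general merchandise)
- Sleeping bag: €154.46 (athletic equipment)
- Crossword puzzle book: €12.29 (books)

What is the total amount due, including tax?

Cookbook €17.08: books → 0% → €0.00
Basic car wash €16.81: labor services → 7% → €1.1767
Fishing rod €46.92: athletic equipment, under €150.00 → 1.25% → €0.5865
Greeting card €7.68: general merchandise → 10% → €0.768
Extension cord €13.82: general merchandise → 10% → €1.382
Photo printing (20 prints) €7.61: labor services → 7% → €0.5327
Laundry detergent €14.93: general merchandise → 10% → €1.493
Sleeping bag €154.46: athletic equipment, €150.00 or more → 7.5% → €11.5845
Crossword puzzle book €12.29: books → 0% → €0.00
Subtotal = €291.60; unrounded tax = €17.5234 → €17.52; total due = €309.12

€309.12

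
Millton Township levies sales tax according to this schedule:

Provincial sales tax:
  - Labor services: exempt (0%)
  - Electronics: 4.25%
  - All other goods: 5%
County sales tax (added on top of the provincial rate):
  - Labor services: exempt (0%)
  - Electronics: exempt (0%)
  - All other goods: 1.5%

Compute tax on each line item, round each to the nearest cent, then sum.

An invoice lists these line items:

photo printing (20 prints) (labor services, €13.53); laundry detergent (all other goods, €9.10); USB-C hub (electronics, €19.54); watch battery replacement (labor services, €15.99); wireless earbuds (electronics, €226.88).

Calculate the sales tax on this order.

€11.06

Photo printing (20 prints) €13.53: labor services → 0% + 0% county = 0% → €0.00
Laundry detergent €9.10: all other goods → 5% + 1.5% county = 6.5% → €0.59
USB-C hub €19.54: electronics → 4.25% + 0% county = 4.25% → €0.83
Watch battery replacement €15.99: labor services → 0% + 0% county = 0% → €0.00
Wireless earbuds €226.88: electronics → 4.25% + 0% county = 4.25% → €9.64
Total tax = €0.59 + €0.83 + €9.64 = €11.06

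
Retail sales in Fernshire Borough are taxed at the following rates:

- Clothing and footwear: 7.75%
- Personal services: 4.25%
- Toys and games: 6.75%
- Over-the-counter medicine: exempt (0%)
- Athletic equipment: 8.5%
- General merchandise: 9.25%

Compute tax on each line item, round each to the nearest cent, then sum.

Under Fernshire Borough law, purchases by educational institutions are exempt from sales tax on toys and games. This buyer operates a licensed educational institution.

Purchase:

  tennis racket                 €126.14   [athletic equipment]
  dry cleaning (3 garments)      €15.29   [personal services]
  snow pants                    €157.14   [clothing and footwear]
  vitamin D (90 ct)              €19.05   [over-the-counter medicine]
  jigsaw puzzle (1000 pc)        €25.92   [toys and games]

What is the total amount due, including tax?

€367.09

Tennis racket €126.14: athletic equipment → 8.5% → €10.72
Dry cleaning (3 garments) €15.29: personal services → 4.25% → €0.65
Snow pants €157.14: clothing and footwear → 7.75% → €12.18
Vitamin D (90 ct) €19.05: over-the-counter medicine → 0% → €0.00
Jigsaw puzzle (1000 pc) €25.92: toys and games, buyer-exempt → 0% → €0.00
Subtotal = €343.54; tax = €23.55; total due = €367.09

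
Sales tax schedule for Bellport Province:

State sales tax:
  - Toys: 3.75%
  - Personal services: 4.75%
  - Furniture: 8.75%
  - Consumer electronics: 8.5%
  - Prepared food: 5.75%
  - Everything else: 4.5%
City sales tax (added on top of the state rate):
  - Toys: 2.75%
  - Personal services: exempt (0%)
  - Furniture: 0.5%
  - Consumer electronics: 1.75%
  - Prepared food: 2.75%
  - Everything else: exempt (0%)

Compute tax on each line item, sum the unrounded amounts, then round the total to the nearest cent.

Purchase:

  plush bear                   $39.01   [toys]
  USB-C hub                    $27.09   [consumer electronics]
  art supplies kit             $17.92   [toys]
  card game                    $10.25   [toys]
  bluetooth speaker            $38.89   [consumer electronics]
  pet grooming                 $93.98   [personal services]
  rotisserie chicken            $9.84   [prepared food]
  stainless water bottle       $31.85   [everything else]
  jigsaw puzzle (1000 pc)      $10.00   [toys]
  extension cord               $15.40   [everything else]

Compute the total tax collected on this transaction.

Plush bear $39.01: toys → 3.75% + 2.75% city = 6.5% → $2.53565
USB-C hub $27.09: consumer electronics → 8.5% + 1.75% city = 10.25% → $2.776725
Art supplies kit $17.92: toys → 3.75% + 2.75% city = 6.5% → $1.1648
Card game $10.25: toys → 3.75% + 2.75% city = 6.5% → $0.66625
Bluetooth speaker $38.89: consumer electronics → 8.5% + 1.75% city = 10.25% → $3.986225
Pet grooming $93.98: personal services → 4.75% + 0% city = 4.75% → $4.46405
Rotisserie chicken $9.84: prepared food → 5.75% + 2.75% city = 8.5% → $0.8364
Stainless water bottle $31.85: everything else → 4.5% + 0% city = 4.5% → $1.43325
Jigsaw puzzle (1000 pc) $10.00: toys → 3.75% + 2.75% city = 6.5% → $0.65
Extension cord $15.40: everything else → 4.5% + 0% city = 4.5% → $0.693
Unrounded tax sum = $19.20635 → $19.21

$19.21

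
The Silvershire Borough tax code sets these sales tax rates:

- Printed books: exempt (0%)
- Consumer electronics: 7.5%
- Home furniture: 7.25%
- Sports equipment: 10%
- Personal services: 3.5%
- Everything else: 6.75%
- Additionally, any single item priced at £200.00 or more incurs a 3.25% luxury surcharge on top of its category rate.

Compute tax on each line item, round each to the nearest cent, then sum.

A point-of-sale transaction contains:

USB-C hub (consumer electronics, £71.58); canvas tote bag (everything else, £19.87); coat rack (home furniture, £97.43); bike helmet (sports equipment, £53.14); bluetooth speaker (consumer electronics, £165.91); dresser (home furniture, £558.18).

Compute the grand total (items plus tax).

USB-C hub £71.58: consumer electronics → 7.5% → £5.37
Canvas tote bag £19.87: everything else → 6.75% → £1.34
Coat rack £97.43: home furniture → 7.25% → £7.06
Bike helmet £53.14: sports equipment → 10% → £5.31
Bluetooth speaker £165.91: consumer electronics → 7.5% → £12.44
Dresser £558.18: home furniture → 7.25% + 3.25% surcharge = 10.5% → £58.61
Subtotal = £966.11; tax = £90.13; total due = £1056.24

£1056.24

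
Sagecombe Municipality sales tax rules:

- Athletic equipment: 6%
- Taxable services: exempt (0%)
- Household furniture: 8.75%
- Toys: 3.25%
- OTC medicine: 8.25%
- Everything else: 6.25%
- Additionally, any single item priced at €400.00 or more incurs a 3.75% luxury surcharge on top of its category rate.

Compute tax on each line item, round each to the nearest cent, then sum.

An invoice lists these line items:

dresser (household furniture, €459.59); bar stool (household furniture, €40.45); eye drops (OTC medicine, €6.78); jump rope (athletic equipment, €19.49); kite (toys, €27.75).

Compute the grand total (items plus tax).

€617.68

Dresser €459.59: household furniture → 8.75% + 3.75% surcharge = 12.5% → €57.45
Bar stool €40.45: household furniture → 8.75% → €3.54
Eye drops €6.78: OTC medicine → 8.25% → €0.56
Jump rope €19.49: athletic equipment → 6% → €1.17
Kite €27.75: toys → 3.25% → €0.90
Subtotal = €554.06; tax = €63.62; total due = €617.68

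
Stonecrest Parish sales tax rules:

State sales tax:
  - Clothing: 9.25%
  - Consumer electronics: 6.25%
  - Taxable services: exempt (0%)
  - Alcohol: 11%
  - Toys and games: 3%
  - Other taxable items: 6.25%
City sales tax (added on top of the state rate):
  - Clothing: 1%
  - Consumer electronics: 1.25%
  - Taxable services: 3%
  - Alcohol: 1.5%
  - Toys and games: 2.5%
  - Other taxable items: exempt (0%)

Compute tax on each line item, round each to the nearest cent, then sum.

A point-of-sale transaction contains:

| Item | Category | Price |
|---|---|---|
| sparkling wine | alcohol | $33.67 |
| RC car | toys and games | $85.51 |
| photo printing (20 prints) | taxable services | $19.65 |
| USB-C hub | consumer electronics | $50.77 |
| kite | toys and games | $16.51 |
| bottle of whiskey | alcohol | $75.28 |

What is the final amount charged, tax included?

Sparkling wine $33.67: alcohol → 11% + 1.5% city = 12.5% → $4.21
RC car $85.51: toys and games → 3% + 2.5% city = 5.5% → $4.70
Photo printing (20 prints) $19.65: taxable services → 0% + 3% city = 3% → $0.59
USB-C hub $50.77: consumer electronics → 6.25% + 1.25% city = 7.5% → $3.81
Kite $16.51: toys and games → 3% + 2.5% city = 5.5% → $0.91
Bottle of whiskey $75.28: alcohol → 11% + 1.5% city = 12.5% → $9.41
Subtotal = $281.39; tax = $23.63; total due = $305.02

$305.02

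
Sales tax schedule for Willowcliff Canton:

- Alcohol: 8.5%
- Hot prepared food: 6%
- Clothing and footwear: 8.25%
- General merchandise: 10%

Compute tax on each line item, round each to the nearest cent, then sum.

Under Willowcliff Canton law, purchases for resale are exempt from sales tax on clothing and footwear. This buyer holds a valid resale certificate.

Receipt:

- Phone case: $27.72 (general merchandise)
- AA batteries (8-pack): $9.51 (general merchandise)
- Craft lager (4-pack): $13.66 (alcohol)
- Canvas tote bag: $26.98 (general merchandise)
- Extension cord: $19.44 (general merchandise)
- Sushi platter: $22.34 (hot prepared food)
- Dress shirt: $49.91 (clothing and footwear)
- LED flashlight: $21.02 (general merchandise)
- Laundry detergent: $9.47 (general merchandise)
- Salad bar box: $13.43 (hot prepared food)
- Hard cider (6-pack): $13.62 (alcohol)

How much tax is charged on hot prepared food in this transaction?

$2.15

Sushi platter $22.34: hot prepared food → 6% → $1.34
Salad bar box $13.43: hot prepared food → 6% → $0.81
Tax on hot prepared food = $1.34 + $0.81 = $2.15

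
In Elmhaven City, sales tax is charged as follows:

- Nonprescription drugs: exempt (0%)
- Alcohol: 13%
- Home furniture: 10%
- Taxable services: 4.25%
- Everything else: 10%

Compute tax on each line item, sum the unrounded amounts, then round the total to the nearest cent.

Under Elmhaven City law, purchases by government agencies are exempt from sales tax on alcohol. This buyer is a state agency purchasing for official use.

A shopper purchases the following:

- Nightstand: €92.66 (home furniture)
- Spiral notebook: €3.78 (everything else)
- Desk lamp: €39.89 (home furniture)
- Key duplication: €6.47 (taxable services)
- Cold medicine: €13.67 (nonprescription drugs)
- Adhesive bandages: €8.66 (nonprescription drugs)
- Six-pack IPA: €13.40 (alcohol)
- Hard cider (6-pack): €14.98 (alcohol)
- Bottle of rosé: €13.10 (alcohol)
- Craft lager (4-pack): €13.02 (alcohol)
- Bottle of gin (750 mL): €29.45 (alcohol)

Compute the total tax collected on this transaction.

Nightstand €92.66: home furniture → 10% → €9.266
Spiral notebook €3.78: everything else → 10% → €0.378
Desk lamp €39.89: home furniture → 10% → €3.989
Key duplication €6.47: taxable services → 4.25% → €0.274975
Cold medicine €13.67: nonprescription drugs → 0% → €0.00
Adhesive bandages €8.66: nonprescription drugs → 0% → €0.00
Six-pack IPA €13.40: alcohol, buyer-exempt → 0% → €0.00
Hard cider (6-pack) €14.98: alcohol, buyer-exempt → 0% → €0.00
Bottle of rosé €13.10: alcohol, buyer-exempt → 0% → €0.00
Craft lager (4-pack) €13.02: alcohol, buyer-exempt → 0% → €0.00
Bottle of gin (750 mL) €29.45: alcohol, buyer-exempt → 0% → €0.00
Unrounded tax sum = €13.907975 → €13.91

€13.91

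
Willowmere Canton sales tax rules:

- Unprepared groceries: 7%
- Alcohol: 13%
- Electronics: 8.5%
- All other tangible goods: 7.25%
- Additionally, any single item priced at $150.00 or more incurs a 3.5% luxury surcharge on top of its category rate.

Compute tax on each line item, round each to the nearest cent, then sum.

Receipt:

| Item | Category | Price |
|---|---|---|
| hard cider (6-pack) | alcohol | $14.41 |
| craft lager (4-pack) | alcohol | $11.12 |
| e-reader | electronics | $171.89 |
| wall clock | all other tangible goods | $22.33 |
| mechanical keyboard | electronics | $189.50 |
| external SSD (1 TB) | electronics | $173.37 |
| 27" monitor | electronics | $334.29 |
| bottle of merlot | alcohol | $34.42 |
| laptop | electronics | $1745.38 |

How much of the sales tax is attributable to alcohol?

Hard cider (6-pack) $14.41: alcohol → 13% → $1.87
Craft lager (4-pack) $11.12: alcohol → 13% → $1.45
Bottle of merlot $34.42: alcohol → 13% → $4.47
Tax on alcohol = $1.87 + $1.45 + $4.47 = $7.79

$7.79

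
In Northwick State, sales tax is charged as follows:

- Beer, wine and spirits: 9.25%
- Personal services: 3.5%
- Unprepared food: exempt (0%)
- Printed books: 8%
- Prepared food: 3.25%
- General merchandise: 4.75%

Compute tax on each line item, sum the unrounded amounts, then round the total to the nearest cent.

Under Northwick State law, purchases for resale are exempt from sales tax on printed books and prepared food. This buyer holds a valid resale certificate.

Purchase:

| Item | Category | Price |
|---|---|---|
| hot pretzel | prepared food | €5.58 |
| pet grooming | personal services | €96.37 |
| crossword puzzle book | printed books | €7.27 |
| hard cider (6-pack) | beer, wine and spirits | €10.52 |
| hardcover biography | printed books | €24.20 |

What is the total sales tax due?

€4.35

Hot pretzel €5.58: prepared food, buyer-exempt → 0% → €0.00
Pet grooming €96.37: personal services → 3.5% → €3.37295
Crossword puzzle book €7.27: printed books, buyer-exempt → 0% → €0.00
Hard cider (6-pack) €10.52: beer, wine and spirits → 9.25% → €0.9731
Hardcover biography €24.20: printed books, buyer-exempt → 0% → €0.00
Unrounded tax sum = €4.34605 → €4.35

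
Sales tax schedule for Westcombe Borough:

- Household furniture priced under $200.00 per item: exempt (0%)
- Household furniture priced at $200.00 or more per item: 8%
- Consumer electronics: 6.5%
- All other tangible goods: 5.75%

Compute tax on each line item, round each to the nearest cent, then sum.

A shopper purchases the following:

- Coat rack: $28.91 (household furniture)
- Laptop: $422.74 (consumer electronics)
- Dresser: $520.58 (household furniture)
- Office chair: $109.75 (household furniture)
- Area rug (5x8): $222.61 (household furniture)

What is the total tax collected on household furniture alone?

$59.46

Coat rack $28.91: household furniture, under $200.00 → 0% → $0.00
Dresser $520.58: household furniture, $200.00 or more → 8% → $41.65
Office chair $109.75: household furniture, under $200.00 → 0% → $0.00
Area rug (5x8) $222.61: household furniture, $200.00 or more → 8% → $17.81
Tax on household furniture = $0.00 + $41.65 + $0.00 + $17.81 = $59.46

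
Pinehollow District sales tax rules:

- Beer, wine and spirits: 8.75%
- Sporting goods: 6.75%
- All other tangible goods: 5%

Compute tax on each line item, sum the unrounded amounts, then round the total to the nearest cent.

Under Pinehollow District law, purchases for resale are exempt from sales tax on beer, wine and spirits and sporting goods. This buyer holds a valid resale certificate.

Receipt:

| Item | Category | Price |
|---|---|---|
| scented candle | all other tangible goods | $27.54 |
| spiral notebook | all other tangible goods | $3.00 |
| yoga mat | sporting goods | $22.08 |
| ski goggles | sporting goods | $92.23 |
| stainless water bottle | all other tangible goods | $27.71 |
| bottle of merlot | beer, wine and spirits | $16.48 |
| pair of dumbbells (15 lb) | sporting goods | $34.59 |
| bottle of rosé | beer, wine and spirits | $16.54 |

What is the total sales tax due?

Scented candle $27.54: all other tangible goods → 5% → $1.377
Spiral notebook $3.00: all other tangible goods → 5% → $0.15
Yoga mat $22.08: sporting goods, buyer-exempt → 0% → $0.00
Ski goggles $92.23: sporting goods, buyer-exempt → 0% → $0.00
Stainless water bottle $27.71: all other tangible goods → 5% → $1.3855
Bottle of merlot $16.48: beer, wine and spirits, buyer-exempt → 0% → $0.00
Pair of dumbbells (15 lb) $34.59: sporting goods, buyer-exempt → 0% → $0.00
Bottle of rosé $16.54: beer, wine and spirits, buyer-exempt → 0% → $0.00
Unrounded tax sum = $2.9125 → $2.91

$2.91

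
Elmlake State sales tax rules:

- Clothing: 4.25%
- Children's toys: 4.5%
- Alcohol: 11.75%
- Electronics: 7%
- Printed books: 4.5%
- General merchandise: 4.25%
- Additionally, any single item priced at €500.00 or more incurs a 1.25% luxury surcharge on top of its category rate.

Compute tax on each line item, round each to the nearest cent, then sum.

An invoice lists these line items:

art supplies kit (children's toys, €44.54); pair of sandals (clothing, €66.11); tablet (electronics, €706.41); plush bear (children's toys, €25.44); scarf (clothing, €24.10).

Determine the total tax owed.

€65.25

Art supplies kit €44.54: children's toys → 4.5% → €2.00
Pair of sandals €66.11: clothing → 4.25% → €2.81
Tablet €706.41: electronics → 7% + 1.25% surcharge = 8.25% → €58.28
Plush bear €25.44: children's toys → 4.5% → €1.14
Scarf €24.10: clothing → 4.25% → €1.02
Total tax = €2.00 + €2.81 + €58.28 + €1.14 + €1.02 = €65.25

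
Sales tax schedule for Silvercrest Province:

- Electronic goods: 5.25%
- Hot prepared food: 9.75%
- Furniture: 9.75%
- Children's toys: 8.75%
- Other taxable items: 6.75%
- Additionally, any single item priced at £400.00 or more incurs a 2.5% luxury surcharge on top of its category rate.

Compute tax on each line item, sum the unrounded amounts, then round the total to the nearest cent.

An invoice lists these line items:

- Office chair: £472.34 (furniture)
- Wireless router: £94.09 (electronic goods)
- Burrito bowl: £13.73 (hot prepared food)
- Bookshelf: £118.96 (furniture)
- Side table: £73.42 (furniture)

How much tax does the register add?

Office chair £472.34: furniture → 9.75% + 2.5% surcharge = 12.25% → £57.86165
Wireless router £94.09: electronic goods → 5.25% → £4.939725
Burrito bowl £13.73: hot prepared food → 9.75% → £1.338675
Bookshelf £118.96: furniture → 9.75% → £11.5986
Side table £73.42: furniture → 9.75% → £7.15845
Unrounded tax sum = £82.8971 → £82.90

£82.90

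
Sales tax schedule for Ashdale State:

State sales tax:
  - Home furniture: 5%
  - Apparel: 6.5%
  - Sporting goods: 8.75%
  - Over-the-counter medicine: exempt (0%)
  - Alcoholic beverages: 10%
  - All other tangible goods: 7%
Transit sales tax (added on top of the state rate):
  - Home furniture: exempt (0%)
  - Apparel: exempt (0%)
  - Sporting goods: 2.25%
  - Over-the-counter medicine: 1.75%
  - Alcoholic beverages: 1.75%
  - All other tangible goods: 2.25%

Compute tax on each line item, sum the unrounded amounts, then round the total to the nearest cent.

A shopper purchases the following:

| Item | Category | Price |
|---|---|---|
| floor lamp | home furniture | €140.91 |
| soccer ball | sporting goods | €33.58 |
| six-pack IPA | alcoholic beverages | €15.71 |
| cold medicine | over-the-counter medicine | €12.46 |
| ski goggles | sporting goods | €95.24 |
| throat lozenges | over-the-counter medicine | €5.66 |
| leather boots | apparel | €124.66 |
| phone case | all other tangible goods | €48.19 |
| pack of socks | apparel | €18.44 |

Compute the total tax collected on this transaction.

€37.14

Floor lamp €140.91: home furniture → 5% + 0% transit = 5% → €7.0455
Soccer ball €33.58: sporting goods → 8.75% + 2.25% transit = 11% → €3.6938
Six-pack IPA €15.71: alcoholic beverages → 10% + 1.75% transit = 11.75% → €1.845925
Cold medicine €12.46: over-the-counter medicine → 0% + 1.75% transit = 1.75% → €0.21805
Ski goggles €95.24: sporting goods → 8.75% + 2.25% transit = 11% → €10.4764
Throat lozenges €5.66: over-the-counter medicine → 0% + 1.75% transit = 1.75% → €0.09905
Leather boots €124.66: apparel → 6.5% + 0% transit = 6.5% → €8.1029
Phone case €48.19: all other tangible goods → 7% + 2.25% transit = 9.25% → €4.457575
Pack of socks €18.44: apparel → 6.5% + 0% transit = 6.5% → €1.1986
Unrounded tax sum = €37.1378 → €37.14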